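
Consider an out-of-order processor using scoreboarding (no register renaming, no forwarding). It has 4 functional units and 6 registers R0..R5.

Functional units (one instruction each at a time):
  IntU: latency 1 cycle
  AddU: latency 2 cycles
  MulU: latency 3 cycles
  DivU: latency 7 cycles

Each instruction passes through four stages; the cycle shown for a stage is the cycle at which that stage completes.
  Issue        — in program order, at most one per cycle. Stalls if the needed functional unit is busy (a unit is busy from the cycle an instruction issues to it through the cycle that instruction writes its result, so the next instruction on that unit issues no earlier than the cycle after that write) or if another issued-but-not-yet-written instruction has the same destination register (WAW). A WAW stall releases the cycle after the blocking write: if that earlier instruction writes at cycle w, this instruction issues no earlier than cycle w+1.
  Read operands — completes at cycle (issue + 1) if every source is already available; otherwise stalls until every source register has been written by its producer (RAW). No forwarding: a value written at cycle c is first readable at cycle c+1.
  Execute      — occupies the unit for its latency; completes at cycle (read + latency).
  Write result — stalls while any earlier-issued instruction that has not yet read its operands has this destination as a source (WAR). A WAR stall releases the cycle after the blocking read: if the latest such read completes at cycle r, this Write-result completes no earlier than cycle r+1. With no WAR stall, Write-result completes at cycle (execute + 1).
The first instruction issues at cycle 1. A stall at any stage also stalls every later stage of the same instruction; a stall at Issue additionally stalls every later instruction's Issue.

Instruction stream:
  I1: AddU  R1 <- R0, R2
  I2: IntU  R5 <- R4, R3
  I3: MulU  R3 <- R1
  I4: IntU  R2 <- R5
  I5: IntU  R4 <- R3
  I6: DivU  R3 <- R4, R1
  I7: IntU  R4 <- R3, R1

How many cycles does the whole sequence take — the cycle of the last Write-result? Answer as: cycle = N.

cycle = 25

[1] issue I1 (AddU)
[2] I1 read-ops; issue I2 (IntU)
[3] I2 read-ops; issue I3 (MulU)
[4] I1 finished on AddU; I2 finished on IntU
[5] I1→R1; I2→R5
[6] I3 read-ops; issue I4 (IntU)
[7] I4 read-ops
[8] I4 finished on IntU
[9] I3 finished on MulU; I4→R2
[10] I3→R3; issue I5 (IntU)
[11] I5 read-ops; issue I6 (DivU)
[12] I5 finished on IntU
[13] I5→R4
[14] I6 read-ops; issue I7 (IntU)
[21] I6 finished on DivU
[22] I6→R3
[23] I7 read-ops
[24] I7 finished on IntU
[25] I7→R4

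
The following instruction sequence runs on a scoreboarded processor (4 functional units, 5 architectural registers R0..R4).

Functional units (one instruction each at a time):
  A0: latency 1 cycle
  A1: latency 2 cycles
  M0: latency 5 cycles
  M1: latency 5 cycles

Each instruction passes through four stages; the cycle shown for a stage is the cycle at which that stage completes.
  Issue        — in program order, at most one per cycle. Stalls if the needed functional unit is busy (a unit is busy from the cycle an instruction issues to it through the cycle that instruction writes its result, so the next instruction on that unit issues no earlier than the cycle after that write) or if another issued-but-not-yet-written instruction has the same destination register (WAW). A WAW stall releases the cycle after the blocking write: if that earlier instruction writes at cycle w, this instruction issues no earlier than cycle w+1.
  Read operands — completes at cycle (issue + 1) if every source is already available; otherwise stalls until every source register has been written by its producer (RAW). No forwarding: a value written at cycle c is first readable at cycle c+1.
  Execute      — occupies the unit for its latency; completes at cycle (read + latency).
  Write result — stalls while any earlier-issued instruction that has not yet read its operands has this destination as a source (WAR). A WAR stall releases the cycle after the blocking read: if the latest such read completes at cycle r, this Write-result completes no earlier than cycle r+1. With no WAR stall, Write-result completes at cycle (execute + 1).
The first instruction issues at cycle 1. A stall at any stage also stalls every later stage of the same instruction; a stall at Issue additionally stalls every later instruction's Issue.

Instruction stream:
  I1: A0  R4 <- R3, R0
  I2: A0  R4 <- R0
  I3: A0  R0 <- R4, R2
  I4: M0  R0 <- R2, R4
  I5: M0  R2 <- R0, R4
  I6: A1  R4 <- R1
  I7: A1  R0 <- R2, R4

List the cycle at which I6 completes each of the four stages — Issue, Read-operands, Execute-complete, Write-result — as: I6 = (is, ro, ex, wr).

I6 = (22, 23, 25, 26)

1) issue 1, read 2, done 3, write 4
2) issue 5, read 6, done 7, write 8  <struct: A0 busy until I1 writes@4>
3) issue 9, read 10, done 11, write 12  <struct: A0 busy until I2 writes@8>
4) issue 13, read 14, done 19, write 20  <WAW R0: wait I3 write@12>
5) issue 21, read 22, done 27, write 28  <struct: M0 busy until I4 writes@20>
6) issue 22, read 23, done 25, write 26
7) issue 27, read 29, done 31, write 32  <struct: A1 busy until I6 writes@26 / RAW R2: wait I5 write@28>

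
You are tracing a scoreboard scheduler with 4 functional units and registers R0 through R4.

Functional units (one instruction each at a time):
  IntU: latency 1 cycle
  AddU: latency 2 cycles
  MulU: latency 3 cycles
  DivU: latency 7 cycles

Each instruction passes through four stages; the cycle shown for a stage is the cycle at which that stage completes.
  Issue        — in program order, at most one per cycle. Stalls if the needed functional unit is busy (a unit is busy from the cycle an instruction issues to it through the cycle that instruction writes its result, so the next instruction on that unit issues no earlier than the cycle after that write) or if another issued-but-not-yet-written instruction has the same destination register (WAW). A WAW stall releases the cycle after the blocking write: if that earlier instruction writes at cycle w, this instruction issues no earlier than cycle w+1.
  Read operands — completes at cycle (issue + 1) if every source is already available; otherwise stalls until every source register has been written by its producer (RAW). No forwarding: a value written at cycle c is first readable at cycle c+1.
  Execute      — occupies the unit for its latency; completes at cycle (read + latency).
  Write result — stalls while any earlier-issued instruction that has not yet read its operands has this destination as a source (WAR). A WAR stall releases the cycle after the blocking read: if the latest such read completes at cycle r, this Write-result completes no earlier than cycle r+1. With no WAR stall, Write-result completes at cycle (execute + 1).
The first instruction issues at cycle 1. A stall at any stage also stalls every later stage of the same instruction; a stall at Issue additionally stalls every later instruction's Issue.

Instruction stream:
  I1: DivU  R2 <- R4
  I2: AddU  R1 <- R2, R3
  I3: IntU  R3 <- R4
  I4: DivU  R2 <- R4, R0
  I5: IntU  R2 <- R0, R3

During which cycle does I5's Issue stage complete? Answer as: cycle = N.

cycle = 21

c1: I1→DivU
c2: I1 RO; I2→AddU
c3: I3→IntU
c4: I3 RO
c5: I3 EX
c9: I1 EX
c10: I1 WR R2
c11: I2 RO; I4→DivU
c12: I3 WR R3; I4 RO
c13: I2 EX
c14: I2 WR R1
c19: I4 EX
c20: I4 WR R2
c21: I5→IntU
c22: I5 RO
c23: I5 EX
c24: I5 WR R2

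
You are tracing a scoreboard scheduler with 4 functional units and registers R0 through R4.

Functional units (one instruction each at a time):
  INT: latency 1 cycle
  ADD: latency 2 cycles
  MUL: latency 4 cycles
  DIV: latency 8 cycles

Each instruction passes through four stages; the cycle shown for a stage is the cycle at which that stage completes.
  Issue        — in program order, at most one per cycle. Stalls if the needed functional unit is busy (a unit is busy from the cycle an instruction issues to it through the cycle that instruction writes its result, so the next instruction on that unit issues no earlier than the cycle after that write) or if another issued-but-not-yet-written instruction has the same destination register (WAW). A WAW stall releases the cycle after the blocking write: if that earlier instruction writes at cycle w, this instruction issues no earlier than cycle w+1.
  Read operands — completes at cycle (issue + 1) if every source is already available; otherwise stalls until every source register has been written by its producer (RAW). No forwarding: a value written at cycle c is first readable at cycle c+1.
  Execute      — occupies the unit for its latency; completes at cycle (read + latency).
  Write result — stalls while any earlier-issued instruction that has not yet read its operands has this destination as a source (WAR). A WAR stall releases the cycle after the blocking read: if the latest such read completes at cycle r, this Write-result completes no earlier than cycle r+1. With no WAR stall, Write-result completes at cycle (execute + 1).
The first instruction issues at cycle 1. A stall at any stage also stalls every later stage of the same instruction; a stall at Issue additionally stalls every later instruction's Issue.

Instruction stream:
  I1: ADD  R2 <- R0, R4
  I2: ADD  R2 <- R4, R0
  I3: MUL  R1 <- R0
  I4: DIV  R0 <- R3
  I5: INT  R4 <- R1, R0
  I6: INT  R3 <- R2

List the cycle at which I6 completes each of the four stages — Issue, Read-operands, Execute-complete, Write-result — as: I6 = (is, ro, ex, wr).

I1 -> (1, 2, 4, 5)
I2 -> (6, 7, 9, 10)  // struct: ADD busy until I1 writes@5
I3 -> (7, 8, 12, 13)
I4 -> (8, 9, 17, 18)
I5 -> (9, 19, 20, 21)  // RAW R0: wait I4 write@18
I6 -> (22, 23, 24, 25)  // struct: INT busy until I5 writes@21

I6 = (22, 23, 24, 25)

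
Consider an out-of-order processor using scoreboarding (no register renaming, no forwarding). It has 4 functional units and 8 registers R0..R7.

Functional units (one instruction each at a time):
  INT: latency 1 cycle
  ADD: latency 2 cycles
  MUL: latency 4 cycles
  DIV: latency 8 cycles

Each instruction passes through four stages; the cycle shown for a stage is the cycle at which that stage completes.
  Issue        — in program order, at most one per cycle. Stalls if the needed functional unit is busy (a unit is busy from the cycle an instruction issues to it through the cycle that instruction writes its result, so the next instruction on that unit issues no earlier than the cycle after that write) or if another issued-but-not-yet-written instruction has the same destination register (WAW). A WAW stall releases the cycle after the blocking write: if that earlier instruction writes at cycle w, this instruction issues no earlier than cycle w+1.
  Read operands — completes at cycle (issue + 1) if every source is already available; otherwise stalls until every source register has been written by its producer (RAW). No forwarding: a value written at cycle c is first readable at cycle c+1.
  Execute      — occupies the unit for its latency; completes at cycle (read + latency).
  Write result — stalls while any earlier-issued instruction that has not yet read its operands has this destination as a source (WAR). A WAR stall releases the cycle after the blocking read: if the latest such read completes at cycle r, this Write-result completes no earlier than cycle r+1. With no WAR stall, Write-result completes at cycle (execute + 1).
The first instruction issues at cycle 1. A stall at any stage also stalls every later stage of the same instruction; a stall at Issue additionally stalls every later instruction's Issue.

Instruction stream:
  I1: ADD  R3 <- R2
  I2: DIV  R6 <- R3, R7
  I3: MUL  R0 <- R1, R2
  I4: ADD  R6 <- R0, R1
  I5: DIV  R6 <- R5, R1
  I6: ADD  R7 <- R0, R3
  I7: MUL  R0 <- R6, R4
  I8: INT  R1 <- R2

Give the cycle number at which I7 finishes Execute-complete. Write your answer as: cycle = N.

c1: I1→ADD
c2: I1 RO, I2→DIV
c3: I3→MUL
c4: I1 EX, I3 RO
c5: I1 WR R3
c6: I2 RO
c8: I3 EX
c9: I3 WR R0
c14: I2 EX
c15: I2 WR R6
c16: I4→ADD
c17: I4 RO
c19: I4 EX
c20: I4 WR R6
c21: I5→DIV
c22: I5 RO, I6→ADD
c23: I6 RO, I7→MUL
c24: I8→INT
c25: I6 EX, I8 RO
c26: I6 WR R7, I8 EX
c27: I8 WR R1
c30: I5 EX
c31: I5 WR R6
c32: I7 RO
c36: I7 EX
c37: I7 WR R0

cycle = 36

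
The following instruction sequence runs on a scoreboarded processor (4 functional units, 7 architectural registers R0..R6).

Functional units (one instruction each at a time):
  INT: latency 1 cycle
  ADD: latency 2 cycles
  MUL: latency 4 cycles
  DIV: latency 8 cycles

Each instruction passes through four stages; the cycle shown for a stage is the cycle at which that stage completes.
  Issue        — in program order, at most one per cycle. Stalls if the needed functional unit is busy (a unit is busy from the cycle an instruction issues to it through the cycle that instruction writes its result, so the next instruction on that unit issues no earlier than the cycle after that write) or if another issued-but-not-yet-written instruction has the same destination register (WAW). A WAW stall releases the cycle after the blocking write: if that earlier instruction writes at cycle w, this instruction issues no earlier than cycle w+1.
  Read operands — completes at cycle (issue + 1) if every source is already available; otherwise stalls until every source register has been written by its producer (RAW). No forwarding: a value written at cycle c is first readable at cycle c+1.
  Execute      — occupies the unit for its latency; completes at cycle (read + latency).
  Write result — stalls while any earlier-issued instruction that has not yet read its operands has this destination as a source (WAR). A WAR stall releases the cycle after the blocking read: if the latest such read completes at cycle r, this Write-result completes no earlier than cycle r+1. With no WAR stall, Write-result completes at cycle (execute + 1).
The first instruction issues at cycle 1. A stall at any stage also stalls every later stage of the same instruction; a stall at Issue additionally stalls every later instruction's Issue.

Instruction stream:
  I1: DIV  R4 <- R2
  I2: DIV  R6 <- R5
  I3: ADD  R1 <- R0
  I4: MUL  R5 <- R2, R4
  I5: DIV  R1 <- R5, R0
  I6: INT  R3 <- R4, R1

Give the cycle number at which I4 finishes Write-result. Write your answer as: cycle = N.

  I1 | 1 | 2 | 10 | 11
  I2 | 12 | 13 | 21 | 22   struct: DIV busy until I1 writes@11
  I3 | 13 | 14 | 16 | 17
  I4 | 14 | 15 | 19 | 20
  I5 | 23 | 24 | 32 | 33   struct: DIV busy until I2 writes@22
  I6 | 24 | 34 | 35 | 36   RAW R1: wait I5 write@33

cycle = 20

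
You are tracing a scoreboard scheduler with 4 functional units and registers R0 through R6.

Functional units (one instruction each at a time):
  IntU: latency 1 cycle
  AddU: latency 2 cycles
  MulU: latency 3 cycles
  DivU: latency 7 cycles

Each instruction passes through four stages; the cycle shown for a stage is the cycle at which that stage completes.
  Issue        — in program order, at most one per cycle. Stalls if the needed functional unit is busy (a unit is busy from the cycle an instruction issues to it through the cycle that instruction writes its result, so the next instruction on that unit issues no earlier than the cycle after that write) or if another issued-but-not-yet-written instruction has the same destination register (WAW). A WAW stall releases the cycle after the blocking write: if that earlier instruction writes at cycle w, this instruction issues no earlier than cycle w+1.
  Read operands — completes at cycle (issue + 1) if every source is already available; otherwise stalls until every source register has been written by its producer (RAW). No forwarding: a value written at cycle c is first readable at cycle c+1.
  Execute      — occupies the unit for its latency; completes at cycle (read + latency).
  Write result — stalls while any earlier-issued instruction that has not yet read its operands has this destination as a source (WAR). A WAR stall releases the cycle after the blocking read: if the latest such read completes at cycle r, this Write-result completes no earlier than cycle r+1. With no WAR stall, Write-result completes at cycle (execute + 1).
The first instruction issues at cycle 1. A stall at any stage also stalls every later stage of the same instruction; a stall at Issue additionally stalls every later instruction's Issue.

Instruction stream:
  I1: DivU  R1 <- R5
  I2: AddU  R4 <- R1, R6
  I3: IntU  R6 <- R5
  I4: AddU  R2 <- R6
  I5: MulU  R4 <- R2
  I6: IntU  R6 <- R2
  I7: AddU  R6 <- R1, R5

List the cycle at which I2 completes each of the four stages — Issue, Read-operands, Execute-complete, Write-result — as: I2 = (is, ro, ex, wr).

I1 -> (1, 2, 9, 10)
I2 -> (2, 11, 13, 14)  // RAW R1: wait I1 write@10
I3 -> (3, 4, 5, 12)  // WAR R6: wait I2 read@11
I4 -> (15, 16, 18, 19)  // struct: AddU busy until I2 writes@14
I5 -> (16, 20, 23, 24)  // RAW R2: wait I4 write@19
I6 -> (17, 20, 21, 22)  // RAW R2: wait I4 write@19
I7 -> (23, 24, 26, 27)  // WAW R6: wait I6 write@22

I2 = (2, 11, 13, 14)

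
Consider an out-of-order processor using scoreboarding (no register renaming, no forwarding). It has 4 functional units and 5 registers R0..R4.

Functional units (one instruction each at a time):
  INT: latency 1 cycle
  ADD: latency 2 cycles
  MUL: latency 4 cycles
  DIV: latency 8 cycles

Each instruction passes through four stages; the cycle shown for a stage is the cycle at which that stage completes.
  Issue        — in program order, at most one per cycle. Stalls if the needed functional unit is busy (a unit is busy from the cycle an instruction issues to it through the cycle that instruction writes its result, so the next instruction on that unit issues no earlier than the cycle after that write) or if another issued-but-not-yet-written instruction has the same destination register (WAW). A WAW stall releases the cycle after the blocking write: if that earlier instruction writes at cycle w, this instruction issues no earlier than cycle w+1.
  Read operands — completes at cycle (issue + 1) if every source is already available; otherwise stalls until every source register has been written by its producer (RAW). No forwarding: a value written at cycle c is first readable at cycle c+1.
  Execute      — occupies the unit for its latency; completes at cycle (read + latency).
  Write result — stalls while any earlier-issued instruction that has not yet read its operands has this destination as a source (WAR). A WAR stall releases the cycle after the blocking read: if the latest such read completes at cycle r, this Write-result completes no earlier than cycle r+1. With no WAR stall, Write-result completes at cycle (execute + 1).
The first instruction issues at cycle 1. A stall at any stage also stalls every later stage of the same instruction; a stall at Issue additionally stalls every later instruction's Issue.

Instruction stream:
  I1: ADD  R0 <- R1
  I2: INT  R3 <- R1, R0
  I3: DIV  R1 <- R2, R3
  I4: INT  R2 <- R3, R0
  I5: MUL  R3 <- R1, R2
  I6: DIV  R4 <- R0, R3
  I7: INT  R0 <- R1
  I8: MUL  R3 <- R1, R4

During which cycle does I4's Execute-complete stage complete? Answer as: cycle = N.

I1: IS=1 RO=2 EX=4 WR=5
I2: IS=2 RO=6 EX=7 WR=8  [RAW R0: wait I1 write@5]
I3: IS=3 RO=9 EX=17 WR=18  [RAW R3: wait I2 write@8]
I4: IS=9 RO=10 EX=11 WR=12  [struct: INT busy until I2 writes@8]
I5: IS=10 RO=19 EX=23 WR=24  [RAW R1: wait I3 write@18]
I6: IS=19 RO=25 EX=33 WR=34  [struct: DIV busy until I3 writes@18; RAW R3: wait I5 write@24]
I7: IS=20 RO=21 EX=22 WR=26  [WAR R0: wait I6 read@25]
I8: IS=25 RO=35 EX=39 WR=40  [struct: MUL busy until I5 writes@24; RAW R4: wait I6 write@34]

cycle = 11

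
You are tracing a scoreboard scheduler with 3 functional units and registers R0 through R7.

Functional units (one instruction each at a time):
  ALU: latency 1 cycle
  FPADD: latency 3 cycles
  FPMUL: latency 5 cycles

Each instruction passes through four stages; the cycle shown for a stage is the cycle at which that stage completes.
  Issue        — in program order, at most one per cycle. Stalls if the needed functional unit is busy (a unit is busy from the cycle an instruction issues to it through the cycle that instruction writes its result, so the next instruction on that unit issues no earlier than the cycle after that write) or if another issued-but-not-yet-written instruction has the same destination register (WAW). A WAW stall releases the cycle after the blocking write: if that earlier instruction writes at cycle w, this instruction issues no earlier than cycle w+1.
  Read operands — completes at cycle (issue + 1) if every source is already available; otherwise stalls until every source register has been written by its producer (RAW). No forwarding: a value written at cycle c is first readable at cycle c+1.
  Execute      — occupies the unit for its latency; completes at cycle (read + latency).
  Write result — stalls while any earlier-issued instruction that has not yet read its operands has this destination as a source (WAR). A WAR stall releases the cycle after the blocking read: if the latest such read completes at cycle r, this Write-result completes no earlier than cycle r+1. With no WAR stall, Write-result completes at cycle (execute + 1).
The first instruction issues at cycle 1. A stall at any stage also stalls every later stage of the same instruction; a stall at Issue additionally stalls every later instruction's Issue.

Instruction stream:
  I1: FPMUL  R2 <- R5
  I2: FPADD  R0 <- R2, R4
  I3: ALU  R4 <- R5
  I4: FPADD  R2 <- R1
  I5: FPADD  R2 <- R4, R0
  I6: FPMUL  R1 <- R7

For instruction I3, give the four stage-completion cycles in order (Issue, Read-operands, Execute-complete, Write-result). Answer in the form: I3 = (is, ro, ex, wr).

I3 = (3, 4, 5, 10)

cycle 1: I1→FPMUL
cycle 2: I1 RO, I2→FPADD
cycle 3: I3→ALU
cycle 4: I3 RO
cycle 5: I3 EX
cycle 7: I1 EX
cycle 8: I1 WR R2
cycle 9: I2 RO
cycle 10: I3 WR R4
cycle 12: I2 EX
cycle 13: I2 WR R0
cycle 14: I4→FPADD
cycle 15: I4 RO
cycle 18: I4 EX
cycle 19: I4 WR R2
cycle 20: I5→FPADD
cycle 21: I5 RO, I6→FPMUL
cycle 22: I6 RO
cycle 24: I5 EX
cycle 25: I5 WR R2
cycle 27: I6 EX
cycle 28: I6 WR R1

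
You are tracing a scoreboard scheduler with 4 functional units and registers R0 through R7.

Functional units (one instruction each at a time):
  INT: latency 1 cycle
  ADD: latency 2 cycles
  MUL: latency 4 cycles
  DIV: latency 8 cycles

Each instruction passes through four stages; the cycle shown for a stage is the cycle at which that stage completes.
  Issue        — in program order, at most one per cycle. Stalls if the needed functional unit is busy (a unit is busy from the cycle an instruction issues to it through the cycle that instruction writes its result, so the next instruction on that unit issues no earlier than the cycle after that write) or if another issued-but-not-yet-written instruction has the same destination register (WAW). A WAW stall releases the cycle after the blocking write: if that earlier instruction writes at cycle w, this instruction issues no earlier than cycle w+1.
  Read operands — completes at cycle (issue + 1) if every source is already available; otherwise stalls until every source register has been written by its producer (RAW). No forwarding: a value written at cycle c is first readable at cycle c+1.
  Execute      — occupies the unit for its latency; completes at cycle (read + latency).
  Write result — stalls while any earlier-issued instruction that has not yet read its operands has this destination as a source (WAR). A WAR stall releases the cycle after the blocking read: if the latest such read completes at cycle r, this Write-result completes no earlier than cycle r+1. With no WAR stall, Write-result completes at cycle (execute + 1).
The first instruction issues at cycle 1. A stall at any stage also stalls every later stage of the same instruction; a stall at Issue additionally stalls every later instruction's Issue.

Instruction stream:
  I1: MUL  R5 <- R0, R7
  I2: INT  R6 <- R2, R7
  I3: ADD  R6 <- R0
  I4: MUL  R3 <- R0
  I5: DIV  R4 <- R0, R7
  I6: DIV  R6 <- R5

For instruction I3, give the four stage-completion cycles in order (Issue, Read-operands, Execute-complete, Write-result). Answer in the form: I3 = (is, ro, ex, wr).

I3 = (6, 7, 9, 10)

  I1 | 1 | 2 | 6 | 7
  I2 | 2 | 3 | 4 | 5
  I3 | 6 | 7 | 9 | 10   WAW R6: wait I2 write@5
  I4 | 8 | 9 | 13 | 14   struct: MUL busy until I1 writes@7
  I5 | 9 | 10 | 18 | 19
  I6 | 20 | 21 | 29 | 30   struct: DIV busy until I5 writes@19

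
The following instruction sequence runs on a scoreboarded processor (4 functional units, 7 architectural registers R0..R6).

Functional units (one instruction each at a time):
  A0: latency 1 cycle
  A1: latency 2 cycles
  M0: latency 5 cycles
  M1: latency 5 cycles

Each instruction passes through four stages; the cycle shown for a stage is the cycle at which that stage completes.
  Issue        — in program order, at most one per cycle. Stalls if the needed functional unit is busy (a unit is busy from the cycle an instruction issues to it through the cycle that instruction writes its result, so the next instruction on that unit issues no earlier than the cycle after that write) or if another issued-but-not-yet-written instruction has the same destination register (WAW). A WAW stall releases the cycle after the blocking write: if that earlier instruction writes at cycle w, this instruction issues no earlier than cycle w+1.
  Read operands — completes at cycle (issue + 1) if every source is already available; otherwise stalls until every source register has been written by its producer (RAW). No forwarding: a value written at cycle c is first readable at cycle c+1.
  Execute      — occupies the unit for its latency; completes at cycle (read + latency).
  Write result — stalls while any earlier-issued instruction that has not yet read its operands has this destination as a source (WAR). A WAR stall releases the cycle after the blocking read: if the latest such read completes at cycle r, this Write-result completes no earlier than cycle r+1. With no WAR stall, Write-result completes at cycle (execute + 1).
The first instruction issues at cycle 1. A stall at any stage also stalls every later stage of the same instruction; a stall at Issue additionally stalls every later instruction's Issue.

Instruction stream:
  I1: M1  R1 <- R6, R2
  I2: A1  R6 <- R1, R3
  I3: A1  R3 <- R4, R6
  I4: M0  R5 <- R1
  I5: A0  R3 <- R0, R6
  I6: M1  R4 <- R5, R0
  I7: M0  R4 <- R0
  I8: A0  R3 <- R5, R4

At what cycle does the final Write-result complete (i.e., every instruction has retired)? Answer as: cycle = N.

cycle = 39

I1  is:1  ro:2  ex:7  wr:8
I2  is:2  ro:9  ex:11  wr:12  — RAW R1: wait I1 write@8
I3  is:13  ro:14  ex:16  wr:17  — struct: A1 busy until I2 writes@12
I4  is:14  ro:15  ex:20  wr:21
I5  is:18  ro:19  ex:20  wr:21  — WAW R3: wait I3 write@17
I6  is:19  ro:22  ex:27  wr:28  — RAW R5: wait I4 write@21
I7  is:29  ro:30  ex:35  wr:36  — WAW R4: wait I6 write@28
I8  is:30  ro:37  ex:38  wr:39  — RAW R4: wait I7 write@36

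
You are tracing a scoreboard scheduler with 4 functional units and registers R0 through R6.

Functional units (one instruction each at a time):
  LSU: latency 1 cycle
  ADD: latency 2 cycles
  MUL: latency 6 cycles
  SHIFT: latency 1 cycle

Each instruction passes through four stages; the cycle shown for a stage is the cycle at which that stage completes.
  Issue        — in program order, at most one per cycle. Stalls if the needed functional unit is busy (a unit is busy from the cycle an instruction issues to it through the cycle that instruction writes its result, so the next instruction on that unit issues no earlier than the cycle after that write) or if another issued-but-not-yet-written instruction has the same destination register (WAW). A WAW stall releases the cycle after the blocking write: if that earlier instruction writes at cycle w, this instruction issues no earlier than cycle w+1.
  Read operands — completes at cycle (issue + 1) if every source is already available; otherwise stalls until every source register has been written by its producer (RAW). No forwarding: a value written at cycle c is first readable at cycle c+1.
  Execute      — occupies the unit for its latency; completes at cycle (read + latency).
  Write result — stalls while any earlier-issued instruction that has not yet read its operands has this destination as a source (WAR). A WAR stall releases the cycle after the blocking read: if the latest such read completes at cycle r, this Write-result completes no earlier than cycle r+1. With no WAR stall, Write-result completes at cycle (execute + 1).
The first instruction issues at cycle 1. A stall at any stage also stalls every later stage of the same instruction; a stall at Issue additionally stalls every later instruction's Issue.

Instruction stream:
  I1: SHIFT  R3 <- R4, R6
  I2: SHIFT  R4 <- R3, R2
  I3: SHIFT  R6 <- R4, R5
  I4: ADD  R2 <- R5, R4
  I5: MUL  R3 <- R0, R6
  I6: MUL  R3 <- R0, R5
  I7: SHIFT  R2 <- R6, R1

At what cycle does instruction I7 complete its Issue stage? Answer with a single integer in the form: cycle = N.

I1 -> (1, 2, 3, 4)
I2 -> (5, 6, 7, 8)  // struct: SHIFT busy until I1 writes@4
I3 -> (9, 10, 11, 12)  // struct: SHIFT busy until I2 writes@8
I4 -> (10, 11, 13, 14)
I5 -> (11, 13, 19, 20)  // RAW R6: wait I3 write@12
I6 -> (21, 22, 28, 29)  // struct: MUL busy until I5 writes@20
I7 -> (22, 23, 24, 25)

cycle = 22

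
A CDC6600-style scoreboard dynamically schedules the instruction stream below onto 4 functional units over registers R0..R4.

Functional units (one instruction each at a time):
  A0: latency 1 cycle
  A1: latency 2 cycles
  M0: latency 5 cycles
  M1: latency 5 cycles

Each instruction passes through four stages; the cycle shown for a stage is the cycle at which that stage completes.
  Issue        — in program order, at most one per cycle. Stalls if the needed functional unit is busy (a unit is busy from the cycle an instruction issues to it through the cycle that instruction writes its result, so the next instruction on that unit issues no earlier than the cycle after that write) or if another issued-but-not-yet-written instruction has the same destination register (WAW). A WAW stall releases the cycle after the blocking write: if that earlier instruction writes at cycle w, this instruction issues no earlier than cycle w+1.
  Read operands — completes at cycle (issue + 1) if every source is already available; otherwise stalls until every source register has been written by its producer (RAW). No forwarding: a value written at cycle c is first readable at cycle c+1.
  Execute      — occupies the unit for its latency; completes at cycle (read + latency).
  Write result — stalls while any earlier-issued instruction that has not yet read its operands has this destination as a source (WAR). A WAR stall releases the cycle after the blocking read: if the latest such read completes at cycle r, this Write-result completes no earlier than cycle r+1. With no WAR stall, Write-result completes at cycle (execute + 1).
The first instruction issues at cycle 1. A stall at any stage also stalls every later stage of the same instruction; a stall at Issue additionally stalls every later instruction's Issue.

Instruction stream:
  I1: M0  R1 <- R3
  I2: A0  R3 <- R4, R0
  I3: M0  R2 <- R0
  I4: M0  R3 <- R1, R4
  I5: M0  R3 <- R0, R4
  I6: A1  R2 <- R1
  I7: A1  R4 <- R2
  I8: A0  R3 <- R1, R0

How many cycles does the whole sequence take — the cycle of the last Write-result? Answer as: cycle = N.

cycle = 36

t=1  I1→M0
t=2  I1 RO · I2→A0
t=3  I2 RO
t=4  I2 EX
t=5  I2 WR R3
t=7  I1 EX
t=8  I1 WR R1
t=9  I3→M0
t=10  I3 RO
t=15  I3 EX
t=16  I3 WR R2
t=17  I4→M0
t=18  I4 RO
t=23  I4 EX
t=24  I4 WR R3
t=25  I5→M0
t=26  I5 RO · I6→A1
t=27  I6 RO
t=29  I6 EX
t=30  I6 WR R2
t=31  I5 EX · I7→A1
t=32  I5 WR R3 · I7 RO
t=33  I8→A0
t=34  I7 EX · I8 RO
t=35  I7 WR R4 · I8 EX
t=36  I8 WR R3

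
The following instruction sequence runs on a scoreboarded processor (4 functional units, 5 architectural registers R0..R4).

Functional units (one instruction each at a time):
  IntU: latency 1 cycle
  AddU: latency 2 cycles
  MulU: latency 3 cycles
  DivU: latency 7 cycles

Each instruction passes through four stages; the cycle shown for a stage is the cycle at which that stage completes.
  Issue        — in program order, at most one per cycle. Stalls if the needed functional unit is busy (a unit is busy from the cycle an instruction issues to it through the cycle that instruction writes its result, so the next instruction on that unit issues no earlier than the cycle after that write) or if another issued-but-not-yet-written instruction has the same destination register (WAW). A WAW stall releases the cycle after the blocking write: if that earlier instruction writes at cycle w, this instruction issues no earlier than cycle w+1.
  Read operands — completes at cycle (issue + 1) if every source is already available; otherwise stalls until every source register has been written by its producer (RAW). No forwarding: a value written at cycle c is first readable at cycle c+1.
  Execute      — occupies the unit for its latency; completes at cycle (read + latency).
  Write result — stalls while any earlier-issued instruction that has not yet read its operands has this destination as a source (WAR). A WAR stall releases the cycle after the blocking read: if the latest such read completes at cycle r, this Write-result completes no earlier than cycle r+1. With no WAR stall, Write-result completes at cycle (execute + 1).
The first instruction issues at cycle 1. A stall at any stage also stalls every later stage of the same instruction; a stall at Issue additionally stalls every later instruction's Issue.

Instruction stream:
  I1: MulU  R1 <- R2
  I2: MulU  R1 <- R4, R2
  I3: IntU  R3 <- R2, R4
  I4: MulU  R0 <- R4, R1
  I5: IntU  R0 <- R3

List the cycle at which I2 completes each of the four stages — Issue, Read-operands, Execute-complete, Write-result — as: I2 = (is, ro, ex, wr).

I1 -> (1, 2, 5, 6)
I2 -> (7, 8, 11, 12)  // struct: MulU busy until I1 writes@6
I3 -> (8, 9, 10, 11)
I4 -> (13, 14, 17, 18)  // struct: MulU busy until I2 writes@12
I5 -> (19, 20, 21, 22)  // WAW R0: wait I4 write@18

I2 = (7, 8, 11, 12)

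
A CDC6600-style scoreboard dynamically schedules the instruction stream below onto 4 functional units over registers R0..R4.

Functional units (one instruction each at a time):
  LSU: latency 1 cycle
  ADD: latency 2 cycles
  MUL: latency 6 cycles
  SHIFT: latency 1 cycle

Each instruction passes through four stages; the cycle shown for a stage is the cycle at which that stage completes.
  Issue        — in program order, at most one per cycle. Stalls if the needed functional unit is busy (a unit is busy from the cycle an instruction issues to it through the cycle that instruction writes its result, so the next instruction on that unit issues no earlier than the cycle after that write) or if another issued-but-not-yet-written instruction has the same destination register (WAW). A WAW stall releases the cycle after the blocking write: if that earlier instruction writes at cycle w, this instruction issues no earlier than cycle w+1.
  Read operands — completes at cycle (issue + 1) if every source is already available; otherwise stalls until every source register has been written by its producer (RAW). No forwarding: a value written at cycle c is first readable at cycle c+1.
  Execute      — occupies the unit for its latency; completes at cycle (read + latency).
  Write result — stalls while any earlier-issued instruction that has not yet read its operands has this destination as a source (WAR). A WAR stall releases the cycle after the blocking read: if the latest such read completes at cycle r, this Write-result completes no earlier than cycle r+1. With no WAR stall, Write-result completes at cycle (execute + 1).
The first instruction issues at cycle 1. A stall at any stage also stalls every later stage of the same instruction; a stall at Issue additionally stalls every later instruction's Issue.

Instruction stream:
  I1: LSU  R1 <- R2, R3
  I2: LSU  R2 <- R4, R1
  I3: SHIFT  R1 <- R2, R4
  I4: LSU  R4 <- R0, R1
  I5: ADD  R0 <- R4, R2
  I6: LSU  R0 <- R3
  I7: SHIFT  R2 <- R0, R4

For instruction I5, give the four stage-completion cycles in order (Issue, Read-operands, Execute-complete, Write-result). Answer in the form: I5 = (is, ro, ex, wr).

I5 = (10, 15, 17, 18)

t=1  I1 dispatched to LSU
t=2  I1 operands ready
t=3  I1 complete
t=4  R1←I1
t=5  I2 dispatched to LSU
t=6  I2 operands ready | I3 dispatched to SHIFT
t=7  I2 complete
t=8  R2←I2
t=9  I3 operands ready | I4 dispatched to LSU
t=10  I3 complete | I5 dispatched to ADD
t=11  R1←I3
t=12  I4 operands ready
t=13  I4 complete
t=14  R4←I4
t=15  I5 operands ready
t=17  I5 complete
t=18  R0←I5
t=19  I6 dispatched to LSU
t=20  I6 operands ready | I7 dispatched to SHIFT
t=21  I6 complete
t=22  R0←I6
t=23  I7 operands ready
t=24  I7 complete
t=25  R2←I7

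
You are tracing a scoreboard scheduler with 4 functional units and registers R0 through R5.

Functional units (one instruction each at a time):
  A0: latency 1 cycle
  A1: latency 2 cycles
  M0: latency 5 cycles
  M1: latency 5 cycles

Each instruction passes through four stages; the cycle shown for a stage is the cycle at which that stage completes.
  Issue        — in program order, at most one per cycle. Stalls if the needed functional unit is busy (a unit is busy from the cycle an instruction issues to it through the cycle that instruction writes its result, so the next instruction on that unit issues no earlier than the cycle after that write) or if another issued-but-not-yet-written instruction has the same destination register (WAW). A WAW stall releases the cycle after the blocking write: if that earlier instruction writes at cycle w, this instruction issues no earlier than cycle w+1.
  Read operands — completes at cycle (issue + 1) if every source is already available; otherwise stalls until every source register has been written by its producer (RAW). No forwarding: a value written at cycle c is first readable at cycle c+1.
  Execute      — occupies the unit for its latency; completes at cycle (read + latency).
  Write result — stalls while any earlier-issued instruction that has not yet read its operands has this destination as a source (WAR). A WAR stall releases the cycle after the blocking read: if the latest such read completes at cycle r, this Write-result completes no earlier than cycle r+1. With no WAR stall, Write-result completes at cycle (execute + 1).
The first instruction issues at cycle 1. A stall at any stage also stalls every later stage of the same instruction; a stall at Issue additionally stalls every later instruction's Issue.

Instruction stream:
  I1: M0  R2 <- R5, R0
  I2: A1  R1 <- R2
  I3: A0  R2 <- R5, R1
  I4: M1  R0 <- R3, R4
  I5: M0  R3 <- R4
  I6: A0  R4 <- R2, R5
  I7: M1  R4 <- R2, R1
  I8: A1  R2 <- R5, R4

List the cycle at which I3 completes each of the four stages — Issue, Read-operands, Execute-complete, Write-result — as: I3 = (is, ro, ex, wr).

I3 = (9, 13, 14, 15)

1) issue 1, read 2, done 7, write 8
2) issue 2, read 9, done 11, write 12  <RAW R2: wait I1 write@8>
3) issue 9, read 13, done 14, write 15  <WAW R2: wait I1 write@8 / RAW R1: wait I2 write@12>
4) issue 10, read 11, done 16, write 17
5) issue 11, read 12, done 17, write 18
6) issue 16, read 17, done 18, write 19  <struct: A0 busy until I3 writes@15>
7) issue 20, read 21, done 26, write 27  <WAW R4: wait I6 write@19>
8) issue 21, read 28, done 30, write 31  <RAW R4: wait I7 write@27>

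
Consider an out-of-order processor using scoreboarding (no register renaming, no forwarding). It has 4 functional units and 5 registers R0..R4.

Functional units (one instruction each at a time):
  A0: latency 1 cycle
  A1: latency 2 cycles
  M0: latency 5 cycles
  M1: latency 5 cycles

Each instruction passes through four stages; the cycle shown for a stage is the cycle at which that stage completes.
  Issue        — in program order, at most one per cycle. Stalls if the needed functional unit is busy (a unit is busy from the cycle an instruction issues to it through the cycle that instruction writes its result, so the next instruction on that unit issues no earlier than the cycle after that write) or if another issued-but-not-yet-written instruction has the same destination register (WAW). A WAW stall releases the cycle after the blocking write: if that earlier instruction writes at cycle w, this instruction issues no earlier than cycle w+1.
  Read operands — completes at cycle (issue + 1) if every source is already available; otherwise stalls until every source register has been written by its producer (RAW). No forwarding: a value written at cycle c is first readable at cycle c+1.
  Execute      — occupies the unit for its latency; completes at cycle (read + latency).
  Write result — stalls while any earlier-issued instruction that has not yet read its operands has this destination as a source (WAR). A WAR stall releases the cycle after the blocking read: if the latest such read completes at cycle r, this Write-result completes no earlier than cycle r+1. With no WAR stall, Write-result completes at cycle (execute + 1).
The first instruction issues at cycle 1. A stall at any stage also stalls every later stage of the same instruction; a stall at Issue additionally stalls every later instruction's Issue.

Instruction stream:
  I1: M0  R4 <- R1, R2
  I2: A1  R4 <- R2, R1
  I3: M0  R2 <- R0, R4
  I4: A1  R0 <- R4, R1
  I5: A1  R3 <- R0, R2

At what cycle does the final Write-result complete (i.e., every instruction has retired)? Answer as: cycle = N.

cycle 1: issue I1 (M0)
cycle 2: I1 read-ops
cycle 7: I1 finished on M0
cycle 8: I1→R4
cycle 9: issue I2 (A1)
cycle 10: I2 read-ops · issue I3 (M0)
cycle 12: I2 finished on A1
cycle 13: I2→R4
cycle 14: I3 read-ops · issue I4 (A1)
cycle 15: I4 read-ops
cycle 17: I4 finished on A1
cycle 18: I4→R0
cycle 19: I3 finished on M0 · issue I5 (A1)
cycle 20: I3→R2
cycle 21: I5 read-ops
cycle 23: I5 finished on A1
cycle 24: I5→R3

cycle = 24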